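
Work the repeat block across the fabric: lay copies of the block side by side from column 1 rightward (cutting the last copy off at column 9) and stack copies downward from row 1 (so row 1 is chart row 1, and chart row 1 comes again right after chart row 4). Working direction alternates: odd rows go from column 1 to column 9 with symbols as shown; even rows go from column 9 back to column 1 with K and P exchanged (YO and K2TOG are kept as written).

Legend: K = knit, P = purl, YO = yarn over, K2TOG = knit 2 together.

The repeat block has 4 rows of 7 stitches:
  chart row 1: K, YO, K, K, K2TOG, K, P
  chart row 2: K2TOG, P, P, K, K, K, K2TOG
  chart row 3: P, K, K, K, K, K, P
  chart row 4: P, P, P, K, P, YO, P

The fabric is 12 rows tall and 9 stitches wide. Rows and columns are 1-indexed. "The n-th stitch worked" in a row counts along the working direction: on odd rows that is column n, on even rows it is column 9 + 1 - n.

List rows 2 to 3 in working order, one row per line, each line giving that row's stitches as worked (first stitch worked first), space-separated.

Rows as worked:
K K2TOG K2TOG P P P K K K2TOG
P K K K K K P P K

Derivation:
Row 2: chart row 2, WS - tiled (columns 1-9): K2TOG P P K K K K2TOG K2TOG P; work from column 9 back to 1 with K<->P swapped.
Row 3: chart row 3, RS - tile across columns 1-9 and work as-is.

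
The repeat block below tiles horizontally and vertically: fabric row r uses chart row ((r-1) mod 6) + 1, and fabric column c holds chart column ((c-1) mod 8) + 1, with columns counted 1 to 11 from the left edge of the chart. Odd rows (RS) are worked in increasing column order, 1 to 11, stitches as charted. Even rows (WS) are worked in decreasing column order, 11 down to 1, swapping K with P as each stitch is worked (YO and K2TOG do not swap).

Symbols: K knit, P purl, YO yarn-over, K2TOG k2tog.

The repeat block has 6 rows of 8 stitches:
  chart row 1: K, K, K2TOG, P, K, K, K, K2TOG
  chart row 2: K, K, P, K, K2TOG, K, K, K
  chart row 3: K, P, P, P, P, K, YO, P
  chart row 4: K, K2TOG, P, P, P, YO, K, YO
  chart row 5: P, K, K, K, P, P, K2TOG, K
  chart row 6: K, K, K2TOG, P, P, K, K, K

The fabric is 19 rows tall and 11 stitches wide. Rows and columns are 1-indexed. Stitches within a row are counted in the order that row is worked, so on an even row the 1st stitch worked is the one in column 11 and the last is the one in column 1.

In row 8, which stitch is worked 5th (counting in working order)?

== STITCH ==
P

Derivation:
For row 8: chart row = ((8-1) mod 6) + 1 = 2; this is a WS (even) row.
Chart row 2 tiled across columns 1-11: K K P K K2TOG K K K K K P
WS: work from column 11 back to column 1 (reverse the tiled row), swapping K<->P (YO and K2TOG unchanged).
Row 8 as worked: K P P P P P K2TOG P K P P
Stitch 5 in working order -> P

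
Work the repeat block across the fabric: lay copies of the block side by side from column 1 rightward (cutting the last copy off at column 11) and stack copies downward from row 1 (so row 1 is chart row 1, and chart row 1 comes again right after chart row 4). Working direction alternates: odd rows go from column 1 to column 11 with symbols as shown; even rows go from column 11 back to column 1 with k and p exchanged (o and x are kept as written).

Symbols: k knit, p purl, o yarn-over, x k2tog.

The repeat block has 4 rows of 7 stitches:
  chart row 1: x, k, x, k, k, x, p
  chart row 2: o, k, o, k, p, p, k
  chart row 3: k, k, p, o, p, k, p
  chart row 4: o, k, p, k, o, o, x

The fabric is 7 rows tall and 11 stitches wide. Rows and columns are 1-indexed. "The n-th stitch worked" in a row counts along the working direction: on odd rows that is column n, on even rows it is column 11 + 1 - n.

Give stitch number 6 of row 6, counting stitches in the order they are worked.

== STITCH ==
k

Derivation:
For row 6: chart row = ((6-1) mod 4) + 1 = 2; this is a WS (even) row.
Chart row 2 tiled across columns 1-11: o k o k p p k o k o k
WS row: flip the tiled sequence (start at column 11) and apply k<->p; o and x stay.
Row 6 as worked: p o p o p k k p o p o
The 6th stitch worked is k.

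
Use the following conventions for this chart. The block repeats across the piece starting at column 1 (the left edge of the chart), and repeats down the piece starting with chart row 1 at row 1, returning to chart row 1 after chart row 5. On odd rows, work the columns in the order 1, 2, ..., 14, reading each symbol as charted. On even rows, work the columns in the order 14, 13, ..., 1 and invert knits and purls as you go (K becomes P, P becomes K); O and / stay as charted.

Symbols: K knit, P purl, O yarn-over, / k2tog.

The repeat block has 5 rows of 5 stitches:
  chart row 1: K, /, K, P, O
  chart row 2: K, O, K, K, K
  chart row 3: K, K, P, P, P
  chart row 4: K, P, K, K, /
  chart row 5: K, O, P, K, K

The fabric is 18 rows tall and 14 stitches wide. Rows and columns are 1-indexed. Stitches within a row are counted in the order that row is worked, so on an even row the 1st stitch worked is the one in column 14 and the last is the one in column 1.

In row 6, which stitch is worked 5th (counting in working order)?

For row 6: chart row = ((6-1) mod 5) + 1 = 1; this is a WS (even) row.
Chart row 1 tiled across columns 1-14: K / K P O K / K P O K / K P
Wrong side: read the tiled row from column 14 down to 1 and exchange K with P (leave O, /).
Row 6 as worked: K P / P O K P / P O K P / P
Stitch 5 in working order -> O

== STITCH ==
O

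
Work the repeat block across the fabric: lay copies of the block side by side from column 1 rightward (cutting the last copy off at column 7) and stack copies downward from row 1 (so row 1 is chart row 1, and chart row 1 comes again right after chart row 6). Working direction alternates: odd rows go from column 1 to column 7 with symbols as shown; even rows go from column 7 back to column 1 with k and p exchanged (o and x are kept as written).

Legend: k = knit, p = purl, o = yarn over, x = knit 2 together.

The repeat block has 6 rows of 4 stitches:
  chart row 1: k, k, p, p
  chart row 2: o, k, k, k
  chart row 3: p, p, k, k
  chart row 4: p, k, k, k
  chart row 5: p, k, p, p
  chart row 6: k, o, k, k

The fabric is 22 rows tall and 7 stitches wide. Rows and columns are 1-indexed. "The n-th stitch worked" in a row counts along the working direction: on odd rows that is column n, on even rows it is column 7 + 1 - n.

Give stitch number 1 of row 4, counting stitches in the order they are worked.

Stitch:
p

Derivation:
Row 4 uses chart row ((4-1) mod 6)+1 = 4. Row 4 is even, so WS.
Chart row 4 tiled across columns 1-7: p k k k p k k
WS row: flip the tiled sequence (start at column 7) and apply k<->p; o and x stay.
Row 4 as worked: p p k p p p k
Stitch 1 in working order -> p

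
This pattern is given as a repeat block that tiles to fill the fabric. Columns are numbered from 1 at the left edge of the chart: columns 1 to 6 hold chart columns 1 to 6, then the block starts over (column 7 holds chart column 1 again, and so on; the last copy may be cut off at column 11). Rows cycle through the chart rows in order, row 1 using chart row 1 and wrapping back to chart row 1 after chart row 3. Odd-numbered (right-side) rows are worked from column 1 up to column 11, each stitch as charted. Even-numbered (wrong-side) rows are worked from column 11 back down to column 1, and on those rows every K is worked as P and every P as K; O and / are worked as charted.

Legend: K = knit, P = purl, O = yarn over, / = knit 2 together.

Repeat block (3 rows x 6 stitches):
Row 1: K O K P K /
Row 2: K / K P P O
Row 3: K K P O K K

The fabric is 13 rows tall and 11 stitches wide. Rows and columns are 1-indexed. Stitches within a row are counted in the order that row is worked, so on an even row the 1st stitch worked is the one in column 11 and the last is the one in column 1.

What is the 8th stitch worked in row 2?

Result:
K

Derivation:
For row 2: chart row = ((2-1) mod 3) + 1 = 2; this is a WS (even) row.
Chart row 2 tiled across columns 1-11: K / K P P O K / K P P
WS row: flip the tiled sequence (start at column 11) and apply K<->P; O and / stay.
Row 2 as worked: K K P / P O K K P / P
The 8th stitch worked is K.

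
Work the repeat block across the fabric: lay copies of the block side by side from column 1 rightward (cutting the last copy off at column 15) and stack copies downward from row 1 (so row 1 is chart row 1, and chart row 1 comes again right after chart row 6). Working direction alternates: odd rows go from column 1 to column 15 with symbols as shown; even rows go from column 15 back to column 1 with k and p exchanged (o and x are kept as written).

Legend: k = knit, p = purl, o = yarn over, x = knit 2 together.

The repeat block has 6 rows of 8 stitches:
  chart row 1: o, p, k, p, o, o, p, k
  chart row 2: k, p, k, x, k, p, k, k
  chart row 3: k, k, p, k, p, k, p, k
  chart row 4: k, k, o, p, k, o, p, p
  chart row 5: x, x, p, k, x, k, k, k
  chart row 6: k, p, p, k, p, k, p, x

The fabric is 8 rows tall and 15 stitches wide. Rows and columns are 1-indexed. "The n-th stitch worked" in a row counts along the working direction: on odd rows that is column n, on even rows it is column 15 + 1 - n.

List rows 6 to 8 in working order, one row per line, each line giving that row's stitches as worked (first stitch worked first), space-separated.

Row 6: chart row 6, WS - tiled (columns 1-15): k p p k p k p x k p p k p k p; work from column 15 back to 1 with k<->p swapped.
Row 7: chart row 1, RS - tile across columns 1-15 and work as-is.
Row 8: chart row 2, WS - tiled (columns 1-15): k p k x k p k k k p k x k p k; work from column 15 back to 1 with k<->p swapped.

Result:
k p k p k k p x k p k p k k p
o p k p o o p k o p k p o o p
p k p x p k p p p k p x p k p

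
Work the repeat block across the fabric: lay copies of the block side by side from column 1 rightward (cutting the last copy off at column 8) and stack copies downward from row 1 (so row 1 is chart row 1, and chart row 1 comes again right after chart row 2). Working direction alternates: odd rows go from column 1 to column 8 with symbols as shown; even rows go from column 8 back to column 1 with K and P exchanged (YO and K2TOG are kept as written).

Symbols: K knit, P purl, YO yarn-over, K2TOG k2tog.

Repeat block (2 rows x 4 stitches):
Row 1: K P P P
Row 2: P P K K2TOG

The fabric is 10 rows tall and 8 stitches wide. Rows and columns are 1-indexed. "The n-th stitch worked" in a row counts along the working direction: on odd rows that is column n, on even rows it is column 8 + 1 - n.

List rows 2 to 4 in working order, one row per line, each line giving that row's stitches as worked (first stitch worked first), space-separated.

Row 2: chart row 2, WS - tiled (columns 1-8): P P K K2TOG P P K K2TOG; work from column 8 back to 1 with K<->P swapped.
Row 3: chart row 1, RS - tile across columns 1-8 and work as-is.
Row 4: chart row 2, WS - tiled (columns 1-8): P P K K2TOG P P K K2TOG; work from column 8 back to 1 with K<->P swapped.

Result:
K2TOG P K K K2TOG P K K
K P P P K P P P
K2TOG P K K K2TOG P K K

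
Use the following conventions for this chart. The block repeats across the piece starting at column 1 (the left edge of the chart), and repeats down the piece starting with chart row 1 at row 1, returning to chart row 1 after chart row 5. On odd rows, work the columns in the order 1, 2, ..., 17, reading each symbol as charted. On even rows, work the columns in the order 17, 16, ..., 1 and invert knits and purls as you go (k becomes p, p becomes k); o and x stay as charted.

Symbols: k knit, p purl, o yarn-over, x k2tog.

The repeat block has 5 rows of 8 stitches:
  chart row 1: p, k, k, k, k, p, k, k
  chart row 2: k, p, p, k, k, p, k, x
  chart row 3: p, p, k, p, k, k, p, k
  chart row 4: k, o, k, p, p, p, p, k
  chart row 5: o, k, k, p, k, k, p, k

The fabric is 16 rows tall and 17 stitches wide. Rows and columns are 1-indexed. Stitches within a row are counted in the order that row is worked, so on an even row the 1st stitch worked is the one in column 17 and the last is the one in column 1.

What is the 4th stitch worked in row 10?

For row 10: chart row = ((10-1) mod 5) + 1 = 5; this is a WS (even) row.
Chart row 5 tiled across columns 1-17: o k k p k k p k o k k p k k p k o
Wrong side: read the tiled row from column 17 down to 1 and exchange k with p (leave o, x).
Row 10 as worked: o p k p p k p p o p k p p k p p o
The 4th stitch worked is p.

== STITCH ==
p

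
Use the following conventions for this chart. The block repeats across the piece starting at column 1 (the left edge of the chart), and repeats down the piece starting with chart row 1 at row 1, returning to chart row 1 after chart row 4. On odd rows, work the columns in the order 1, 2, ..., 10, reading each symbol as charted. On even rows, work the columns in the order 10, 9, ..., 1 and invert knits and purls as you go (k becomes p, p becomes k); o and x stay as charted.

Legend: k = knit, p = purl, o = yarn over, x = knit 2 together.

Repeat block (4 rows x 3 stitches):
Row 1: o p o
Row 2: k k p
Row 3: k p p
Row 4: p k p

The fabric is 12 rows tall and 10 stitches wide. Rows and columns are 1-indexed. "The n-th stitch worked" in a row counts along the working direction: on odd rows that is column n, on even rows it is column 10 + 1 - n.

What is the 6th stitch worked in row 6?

== STITCH ==
p

Derivation:
Row 6: (6-1) mod 4 = 1, so use chart row 2. Even row -> WS.
Chart row 2 tiled across columns 1-10: k k p k k p k k p k
WS row: flip the tiled sequence (start at column 10) and apply k<->p; o and x stay.
Row 6 as worked: p k p p k p p k p p
The 6th stitch worked is p.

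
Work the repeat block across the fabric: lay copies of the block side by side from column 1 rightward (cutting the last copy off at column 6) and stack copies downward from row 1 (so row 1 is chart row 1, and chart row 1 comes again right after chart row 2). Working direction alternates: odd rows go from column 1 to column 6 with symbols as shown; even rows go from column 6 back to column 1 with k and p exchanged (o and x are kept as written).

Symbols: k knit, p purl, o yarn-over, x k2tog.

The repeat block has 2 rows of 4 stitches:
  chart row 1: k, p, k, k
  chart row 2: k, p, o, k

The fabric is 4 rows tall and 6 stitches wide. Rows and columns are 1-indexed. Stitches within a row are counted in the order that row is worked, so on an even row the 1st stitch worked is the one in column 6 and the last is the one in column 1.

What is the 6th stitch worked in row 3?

== STITCH ==
p

Derivation:
Row 3: (3-1) mod 2 = 0, so use chart row 1. Odd row -> RS.
Chart row 1 tiled across columns 1-6: k p k k k p
Right side: take the tiled row as-is (worked left to right from column 1).
Stitch 6 in working order -> p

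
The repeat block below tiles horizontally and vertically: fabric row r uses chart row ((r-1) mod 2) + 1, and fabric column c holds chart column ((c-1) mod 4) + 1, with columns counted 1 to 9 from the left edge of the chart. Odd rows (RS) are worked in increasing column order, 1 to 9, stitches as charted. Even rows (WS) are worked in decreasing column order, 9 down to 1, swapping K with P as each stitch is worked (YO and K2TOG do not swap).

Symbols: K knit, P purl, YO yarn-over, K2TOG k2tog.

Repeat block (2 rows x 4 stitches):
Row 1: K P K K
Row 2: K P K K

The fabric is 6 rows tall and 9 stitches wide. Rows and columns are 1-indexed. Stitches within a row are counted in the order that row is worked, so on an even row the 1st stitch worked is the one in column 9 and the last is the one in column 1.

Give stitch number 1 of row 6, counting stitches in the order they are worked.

Result:
P

Derivation:
For row 6: chart row = ((6-1) mod 2) + 1 = 2; this is a WS (even) row.
Chart row 2 tiled across columns 1-9: K P K K K P K K K
WS: work from column 9 back to column 1 (reverse the tiled row), swapping K<->P (YO and K2TOG unchanged).
Row 6 as worked: P P P K P P P K P
Counting 1 along the worked row gives P.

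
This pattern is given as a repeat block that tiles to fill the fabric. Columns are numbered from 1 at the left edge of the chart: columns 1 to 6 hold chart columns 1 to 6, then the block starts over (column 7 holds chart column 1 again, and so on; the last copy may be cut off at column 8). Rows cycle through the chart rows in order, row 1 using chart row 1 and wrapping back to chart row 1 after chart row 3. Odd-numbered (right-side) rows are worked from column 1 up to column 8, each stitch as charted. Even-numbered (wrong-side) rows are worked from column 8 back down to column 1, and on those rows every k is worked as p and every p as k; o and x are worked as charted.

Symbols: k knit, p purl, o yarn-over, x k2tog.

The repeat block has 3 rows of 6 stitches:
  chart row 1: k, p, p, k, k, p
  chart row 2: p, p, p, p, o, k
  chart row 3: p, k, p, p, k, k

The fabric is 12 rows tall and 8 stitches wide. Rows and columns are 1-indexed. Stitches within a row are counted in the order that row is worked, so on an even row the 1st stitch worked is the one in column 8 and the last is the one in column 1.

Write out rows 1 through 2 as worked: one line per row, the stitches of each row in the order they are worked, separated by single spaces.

Row 1: chart row 1, RS - tile across columns 1-8 and work as-is.
Row 2: chart row 2, WS - tiled (columns 1-8): p p p p o k p p; work from column 8 back to 1 with k<->p swapped.

Rows as worked:
k p p k k p k p
k k p o k k k k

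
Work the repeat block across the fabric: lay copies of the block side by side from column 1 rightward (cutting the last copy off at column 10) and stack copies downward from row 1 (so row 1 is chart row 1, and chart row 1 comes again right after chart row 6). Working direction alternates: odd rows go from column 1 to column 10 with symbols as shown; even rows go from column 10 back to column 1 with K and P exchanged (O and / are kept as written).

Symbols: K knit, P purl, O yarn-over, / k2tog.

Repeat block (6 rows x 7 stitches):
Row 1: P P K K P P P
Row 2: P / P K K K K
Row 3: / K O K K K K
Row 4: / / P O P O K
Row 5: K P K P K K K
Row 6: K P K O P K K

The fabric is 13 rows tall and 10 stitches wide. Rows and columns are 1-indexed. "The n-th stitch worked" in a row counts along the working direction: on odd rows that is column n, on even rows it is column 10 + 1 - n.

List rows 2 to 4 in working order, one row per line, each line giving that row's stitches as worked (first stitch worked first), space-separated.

Row 2: chart row 2, WS - tiled (columns 1-10): P / P K K K K P / P; work from column 10 back to 1 with K<->P swapped.
Row 3: chart row 3, RS - tile across columns 1-10 and work as-is.
Row 4: chart row 4, WS - tiled (columns 1-10): / / P O P O K / / P; work from column 10 back to 1 with K<->P swapped.

Rows as worked:
K / K P P P P K / K
/ K O K K K K / K O
K / / P O K O K / /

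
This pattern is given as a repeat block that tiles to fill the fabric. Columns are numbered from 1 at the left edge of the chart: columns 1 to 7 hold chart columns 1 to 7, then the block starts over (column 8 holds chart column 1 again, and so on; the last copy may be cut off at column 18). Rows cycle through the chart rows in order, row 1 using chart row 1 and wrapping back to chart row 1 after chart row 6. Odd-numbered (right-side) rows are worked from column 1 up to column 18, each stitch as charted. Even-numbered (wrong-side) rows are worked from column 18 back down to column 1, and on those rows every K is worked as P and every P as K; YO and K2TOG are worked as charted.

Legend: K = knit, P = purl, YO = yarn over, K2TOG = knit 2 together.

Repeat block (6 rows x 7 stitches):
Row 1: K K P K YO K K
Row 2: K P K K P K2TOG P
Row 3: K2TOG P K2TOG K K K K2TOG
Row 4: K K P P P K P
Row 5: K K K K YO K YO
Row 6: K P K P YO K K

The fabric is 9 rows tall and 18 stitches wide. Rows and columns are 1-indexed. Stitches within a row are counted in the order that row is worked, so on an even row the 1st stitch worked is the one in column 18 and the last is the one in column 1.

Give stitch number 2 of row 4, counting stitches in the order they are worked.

Row 4: (4-1) mod 6 = 3, so use chart row 4. Even row -> WS.
Chart row 4 tiled across columns 1-18: K K P P P K P K K P P P K P K K P P
Wrong side: read the tiled row from column 18 down to 1 and exchange K with P (leave YO, K2TOG).
Row 4 as worked: K K P P K P K K K P P K P K K K P P
The 2nd stitch worked is K.

== STITCH ==
K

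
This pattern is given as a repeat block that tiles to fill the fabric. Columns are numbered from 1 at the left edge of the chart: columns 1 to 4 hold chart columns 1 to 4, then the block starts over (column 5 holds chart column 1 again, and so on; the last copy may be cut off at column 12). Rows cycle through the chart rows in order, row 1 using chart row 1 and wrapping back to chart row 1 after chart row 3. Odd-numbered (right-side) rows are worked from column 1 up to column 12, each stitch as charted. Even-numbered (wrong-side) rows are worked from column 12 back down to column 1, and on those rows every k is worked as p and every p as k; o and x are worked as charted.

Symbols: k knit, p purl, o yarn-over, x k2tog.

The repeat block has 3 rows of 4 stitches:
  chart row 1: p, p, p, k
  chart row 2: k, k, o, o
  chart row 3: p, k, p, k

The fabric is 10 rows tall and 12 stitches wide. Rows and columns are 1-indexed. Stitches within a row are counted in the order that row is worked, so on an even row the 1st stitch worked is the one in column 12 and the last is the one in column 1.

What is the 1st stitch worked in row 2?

Result:
o

Derivation:
For row 2: chart row = ((2-1) mod 3) + 1 = 2; this is a WS (even) row.
Chart row 2 tiled across columns 1-12: k k o o k k o o k k o o
Wrong side: read the tiled row from column 12 down to 1 and exchange k with p (leave o, x).
Row 2 as worked: o o p p o o p p o o p p
Counting 1 along the worked row gives o.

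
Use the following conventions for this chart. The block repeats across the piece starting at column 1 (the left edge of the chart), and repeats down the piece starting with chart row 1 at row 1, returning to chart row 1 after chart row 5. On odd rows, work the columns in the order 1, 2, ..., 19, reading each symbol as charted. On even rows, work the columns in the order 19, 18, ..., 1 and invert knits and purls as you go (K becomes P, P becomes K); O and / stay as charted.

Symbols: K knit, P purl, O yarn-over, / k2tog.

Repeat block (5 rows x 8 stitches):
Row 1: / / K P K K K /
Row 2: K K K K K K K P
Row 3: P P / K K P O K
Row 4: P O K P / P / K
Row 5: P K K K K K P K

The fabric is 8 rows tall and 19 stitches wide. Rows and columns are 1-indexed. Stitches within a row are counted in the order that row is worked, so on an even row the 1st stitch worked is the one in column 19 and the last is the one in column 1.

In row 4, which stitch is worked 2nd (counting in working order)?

For row 4: chart row = ((4-1) mod 5) + 1 = 4; this is a WS (even) row.
Chart row 4 tiled across columns 1-19: P O K P / P / K P O K P / P / K P O K
WS row: flip the tiled sequence (start at column 19) and apply K<->P; O and / stay.
Row 4 as worked: P O K P / K / K P O K P / K / K P O K
Stitch 2 in working order -> O

== STITCH ==
O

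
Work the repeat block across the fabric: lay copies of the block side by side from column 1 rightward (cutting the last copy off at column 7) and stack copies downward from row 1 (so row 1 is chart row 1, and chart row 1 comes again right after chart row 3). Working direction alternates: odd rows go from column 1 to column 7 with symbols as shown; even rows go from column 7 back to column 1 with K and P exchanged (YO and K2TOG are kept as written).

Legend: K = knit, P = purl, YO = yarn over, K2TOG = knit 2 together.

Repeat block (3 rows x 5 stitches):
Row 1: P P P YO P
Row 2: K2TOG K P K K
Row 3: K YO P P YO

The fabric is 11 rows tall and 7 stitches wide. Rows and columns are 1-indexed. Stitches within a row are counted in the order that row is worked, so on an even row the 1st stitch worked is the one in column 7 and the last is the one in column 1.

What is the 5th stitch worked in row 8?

== STITCH ==
K

Derivation:
For row 8: chart row = ((8-1) mod 3) + 1 = 2; this is a WS (even) row.
Chart row 2 tiled across columns 1-7: K2TOG K P K K K2TOG K
Wrong side: read the tiled row from column 7 down to 1 and exchange K with P (leave YO, K2TOG).
Row 8 as worked: P K2TOG P P K P K2TOG
Stitch 5 in working order -> K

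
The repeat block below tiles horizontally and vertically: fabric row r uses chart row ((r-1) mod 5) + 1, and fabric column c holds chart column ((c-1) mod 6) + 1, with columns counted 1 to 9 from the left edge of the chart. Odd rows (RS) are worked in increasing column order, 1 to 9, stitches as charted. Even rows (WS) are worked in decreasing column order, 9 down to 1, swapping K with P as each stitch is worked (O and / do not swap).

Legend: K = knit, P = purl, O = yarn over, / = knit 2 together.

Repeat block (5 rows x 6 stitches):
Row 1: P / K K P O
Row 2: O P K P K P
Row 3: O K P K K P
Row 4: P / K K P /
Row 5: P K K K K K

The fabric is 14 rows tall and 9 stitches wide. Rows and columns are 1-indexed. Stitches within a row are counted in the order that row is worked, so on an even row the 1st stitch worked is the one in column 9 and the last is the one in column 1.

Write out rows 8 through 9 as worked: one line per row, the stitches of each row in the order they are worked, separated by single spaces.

Row 8: chart row 3, WS - tiled (columns 1-9): O K P K K P O K P; work from column 9 back to 1 with K<->P swapped.
Row 9: chart row 4, RS - tile across columns 1-9 and work as-is.

== ROWS AS WORKED ==
K P O K P P K P O
P / K K P / P / K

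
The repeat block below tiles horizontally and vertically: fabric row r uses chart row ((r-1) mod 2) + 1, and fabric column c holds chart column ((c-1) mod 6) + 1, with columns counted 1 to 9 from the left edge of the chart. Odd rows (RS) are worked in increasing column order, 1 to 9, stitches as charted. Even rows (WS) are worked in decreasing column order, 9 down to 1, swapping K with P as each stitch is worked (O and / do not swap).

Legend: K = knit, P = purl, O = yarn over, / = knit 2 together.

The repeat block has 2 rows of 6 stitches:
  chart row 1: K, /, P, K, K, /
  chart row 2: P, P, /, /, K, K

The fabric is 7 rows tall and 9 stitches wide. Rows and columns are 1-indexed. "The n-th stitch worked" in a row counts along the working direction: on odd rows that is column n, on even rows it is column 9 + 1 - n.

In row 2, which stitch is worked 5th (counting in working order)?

For row 2: chart row = ((2-1) mod 2) + 1 = 2; this is a WS (even) row.
Chart row 2 tiled across columns 1-9: P P / / K K P P /
WS: work from column 9 back to column 1 (reverse the tiled row), swapping K<->P (O and / unchanged).
Row 2 as worked: / K K P P / / K K
Counting 5 along the worked row gives P.

Stitch:
P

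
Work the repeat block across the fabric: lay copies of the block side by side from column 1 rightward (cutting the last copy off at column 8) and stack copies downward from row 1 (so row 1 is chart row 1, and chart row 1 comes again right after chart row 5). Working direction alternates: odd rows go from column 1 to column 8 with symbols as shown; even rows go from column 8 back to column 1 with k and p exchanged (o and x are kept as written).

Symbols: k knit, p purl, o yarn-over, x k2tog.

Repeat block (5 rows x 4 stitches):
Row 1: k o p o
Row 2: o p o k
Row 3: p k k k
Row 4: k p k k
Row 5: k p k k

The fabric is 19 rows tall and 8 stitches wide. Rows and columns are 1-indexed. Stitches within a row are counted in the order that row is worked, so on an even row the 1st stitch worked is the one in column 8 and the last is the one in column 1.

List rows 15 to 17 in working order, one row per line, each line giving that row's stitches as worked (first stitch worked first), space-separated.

Row 15: chart row 5, RS - tile across columns 1-8 and work as-is.
Row 16: chart row 1, WS - tiled (columns 1-8): k o p o k o p o; work from column 8 back to 1 with k<->p swapped.
Row 17: chart row 2, RS - tile across columns 1-8 and work as-is.

Result:
k p k k k p k k
o k o p o k o p
o p o k o p o k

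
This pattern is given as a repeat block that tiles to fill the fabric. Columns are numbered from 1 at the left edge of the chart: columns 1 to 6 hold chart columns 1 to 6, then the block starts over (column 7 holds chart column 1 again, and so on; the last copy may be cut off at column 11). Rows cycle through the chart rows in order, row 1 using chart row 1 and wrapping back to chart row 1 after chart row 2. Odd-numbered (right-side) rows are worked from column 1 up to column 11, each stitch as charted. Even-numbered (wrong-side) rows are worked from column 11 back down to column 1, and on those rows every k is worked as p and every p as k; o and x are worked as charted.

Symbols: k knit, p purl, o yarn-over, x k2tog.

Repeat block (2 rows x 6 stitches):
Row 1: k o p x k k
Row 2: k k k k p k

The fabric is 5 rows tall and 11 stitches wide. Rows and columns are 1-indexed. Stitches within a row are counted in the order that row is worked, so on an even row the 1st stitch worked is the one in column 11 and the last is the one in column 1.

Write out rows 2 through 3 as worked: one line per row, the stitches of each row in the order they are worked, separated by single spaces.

Row 2: chart row 2, WS - tiled (columns 1-11): k k k k p k k k k k p; work from column 11 back to 1 with k<->p swapped.
Row 3: chart row 1, RS - tile across columns 1-11 and work as-is.

== ROWS AS WORKED ==
k p p p p p k p p p p
k o p x k k k o p x k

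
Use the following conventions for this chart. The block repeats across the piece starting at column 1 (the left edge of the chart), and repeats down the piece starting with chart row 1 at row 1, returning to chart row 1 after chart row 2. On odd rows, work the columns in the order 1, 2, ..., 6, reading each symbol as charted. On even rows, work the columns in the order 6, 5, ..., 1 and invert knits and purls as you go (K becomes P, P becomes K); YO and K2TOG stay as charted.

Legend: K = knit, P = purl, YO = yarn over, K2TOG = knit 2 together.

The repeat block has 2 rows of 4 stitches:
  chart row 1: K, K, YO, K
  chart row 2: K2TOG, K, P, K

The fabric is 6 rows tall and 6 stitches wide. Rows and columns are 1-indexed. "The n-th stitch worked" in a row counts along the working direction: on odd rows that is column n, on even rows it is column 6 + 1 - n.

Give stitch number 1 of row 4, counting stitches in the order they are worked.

Result:
P

Derivation:
For row 4: chart row = ((4-1) mod 2) + 1 = 2; this is a WS (even) row.
Chart row 2 tiled across columns 1-6: K2TOG K P K K2TOG K
Wrong side: read the tiled row from column 6 down to 1 and exchange K with P (leave YO, K2TOG).
Row 4 as worked: P K2TOG P K P K2TOG
The 1st stitch worked is P.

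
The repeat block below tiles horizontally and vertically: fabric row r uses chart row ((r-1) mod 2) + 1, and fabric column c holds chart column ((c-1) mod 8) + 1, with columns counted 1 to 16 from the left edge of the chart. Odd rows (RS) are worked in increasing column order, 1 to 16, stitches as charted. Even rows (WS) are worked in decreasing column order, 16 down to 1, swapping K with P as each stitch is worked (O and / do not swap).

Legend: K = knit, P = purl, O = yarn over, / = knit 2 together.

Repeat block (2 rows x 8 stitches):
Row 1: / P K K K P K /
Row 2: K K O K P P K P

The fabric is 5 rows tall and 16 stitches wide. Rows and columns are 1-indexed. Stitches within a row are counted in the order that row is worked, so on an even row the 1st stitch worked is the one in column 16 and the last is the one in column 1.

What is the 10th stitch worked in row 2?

Row 2: (2-1) mod 2 = 1, so use chart row 2. Even row -> WS.
Chart row 2 tiled across columns 1-16: K K O K P P K P K K O K P P K P
WS row: flip the tiled sequence (start at column 16) and apply K<->P; O and / stay.
Row 2 as worked: K P K K P O P P K P K K P O P P
Counting 10 along the worked row gives P.

Stitch:
P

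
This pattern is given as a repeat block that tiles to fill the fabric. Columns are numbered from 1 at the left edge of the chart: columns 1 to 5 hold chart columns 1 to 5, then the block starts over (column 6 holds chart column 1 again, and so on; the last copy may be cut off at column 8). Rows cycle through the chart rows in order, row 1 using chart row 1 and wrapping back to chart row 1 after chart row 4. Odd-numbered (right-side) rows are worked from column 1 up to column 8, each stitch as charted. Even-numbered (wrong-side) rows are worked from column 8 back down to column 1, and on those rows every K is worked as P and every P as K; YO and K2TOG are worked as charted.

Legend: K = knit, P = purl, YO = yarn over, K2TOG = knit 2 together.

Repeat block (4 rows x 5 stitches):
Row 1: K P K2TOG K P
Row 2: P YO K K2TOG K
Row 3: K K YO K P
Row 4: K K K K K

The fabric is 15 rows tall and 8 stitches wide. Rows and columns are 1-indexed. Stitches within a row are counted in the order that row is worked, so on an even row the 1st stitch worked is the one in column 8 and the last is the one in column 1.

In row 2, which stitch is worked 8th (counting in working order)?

Row 2: (2-1) mod 4 = 1, so use chart row 2. Even row -> WS.
Chart row 2 tiled across columns 1-8: P YO K K2TOG K P YO K
Wrong side: read the tiled row from column 8 down to 1 and exchange K with P (leave YO, K2TOG).
Row 2 as worked: P YO K P K2TOG P YO K
Counting 8 along the worked row gives K.

Stitch:
K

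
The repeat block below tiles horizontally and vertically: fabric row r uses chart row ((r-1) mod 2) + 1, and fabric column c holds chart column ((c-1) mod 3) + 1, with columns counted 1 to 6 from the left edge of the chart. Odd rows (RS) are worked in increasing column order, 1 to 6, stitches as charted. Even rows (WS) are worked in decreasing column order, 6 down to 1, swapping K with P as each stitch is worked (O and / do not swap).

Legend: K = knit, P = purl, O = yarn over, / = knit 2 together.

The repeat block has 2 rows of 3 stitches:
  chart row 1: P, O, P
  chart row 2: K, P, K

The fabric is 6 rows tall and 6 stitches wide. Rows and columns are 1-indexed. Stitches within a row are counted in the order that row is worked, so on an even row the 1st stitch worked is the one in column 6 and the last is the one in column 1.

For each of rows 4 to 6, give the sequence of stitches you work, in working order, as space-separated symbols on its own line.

== ROWS AS WORKED ==
P K P P K P
P O P P O P
P K P P K P

Derivation:
Row 4: chart row 2, WS - tiled (columns 1-6): K P K K P K; work from column 6 back to 1 with K<->P swapped.
Row 5: chart row 1, RS - tile across columns 1-6 and work as-is.
Row 6: chart row 2, WS - tiled (columns 1-6): K P K K P K; work from column 6 back to 1 with K<->P swapped.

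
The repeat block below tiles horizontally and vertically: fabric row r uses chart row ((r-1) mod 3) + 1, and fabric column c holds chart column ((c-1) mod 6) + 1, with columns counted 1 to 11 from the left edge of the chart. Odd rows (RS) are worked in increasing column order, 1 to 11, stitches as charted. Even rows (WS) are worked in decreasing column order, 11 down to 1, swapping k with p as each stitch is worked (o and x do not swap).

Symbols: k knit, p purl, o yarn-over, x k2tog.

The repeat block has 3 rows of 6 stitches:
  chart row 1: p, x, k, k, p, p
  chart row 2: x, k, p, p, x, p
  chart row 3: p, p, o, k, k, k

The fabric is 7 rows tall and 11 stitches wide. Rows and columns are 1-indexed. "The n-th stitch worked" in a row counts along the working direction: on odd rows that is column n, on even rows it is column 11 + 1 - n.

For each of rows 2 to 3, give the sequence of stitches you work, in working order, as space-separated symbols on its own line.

Row 2: chart row 2, WS - tiled (columns 1-11): x k p p x p x k p p x; work from column 11 back to 1 with k<->p swapped.
Row 3: chart row 3, RS - tile across columns 1-11 and work as-is.

== ROWS AS WORKED ==
x k k p x k x k k p x
p p o k k k p p o k k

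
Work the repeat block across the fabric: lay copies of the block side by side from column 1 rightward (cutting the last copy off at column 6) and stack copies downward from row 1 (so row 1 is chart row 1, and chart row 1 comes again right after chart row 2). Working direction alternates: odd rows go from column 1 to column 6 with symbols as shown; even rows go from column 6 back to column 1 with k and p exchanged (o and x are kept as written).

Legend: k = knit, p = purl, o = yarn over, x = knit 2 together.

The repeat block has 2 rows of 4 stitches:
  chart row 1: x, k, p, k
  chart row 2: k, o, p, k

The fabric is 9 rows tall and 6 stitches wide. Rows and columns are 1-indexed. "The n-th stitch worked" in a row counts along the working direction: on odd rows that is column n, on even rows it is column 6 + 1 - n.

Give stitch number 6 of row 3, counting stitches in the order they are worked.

Row 3 uses chart row ((3-1) mod 2)+1 = 1. Row 3 is odd, so RS.
Chart row 1 tiled across columns 1-6: x k p k x k
RS row: no reversal, no swap; stitch n worked = column n.
Stitch 6 in working order -> k

Stitch:
k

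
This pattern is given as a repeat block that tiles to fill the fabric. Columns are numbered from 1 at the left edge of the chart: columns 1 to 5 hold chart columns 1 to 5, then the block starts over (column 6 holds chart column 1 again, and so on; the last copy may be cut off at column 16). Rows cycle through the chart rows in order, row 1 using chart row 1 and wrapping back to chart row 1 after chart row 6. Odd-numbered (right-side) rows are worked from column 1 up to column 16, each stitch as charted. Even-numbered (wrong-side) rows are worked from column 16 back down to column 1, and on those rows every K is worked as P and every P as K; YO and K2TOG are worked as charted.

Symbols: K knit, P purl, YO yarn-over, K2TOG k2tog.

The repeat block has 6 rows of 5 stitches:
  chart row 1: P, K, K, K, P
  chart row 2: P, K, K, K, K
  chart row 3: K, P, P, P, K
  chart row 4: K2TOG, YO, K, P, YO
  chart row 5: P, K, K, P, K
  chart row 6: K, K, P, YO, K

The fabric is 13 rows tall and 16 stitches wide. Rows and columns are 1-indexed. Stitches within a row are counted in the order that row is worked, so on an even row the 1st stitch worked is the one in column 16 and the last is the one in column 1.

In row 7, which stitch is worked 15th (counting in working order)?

Row 7 uses chart row ((7-1) mod 6)+1 = 1. Row 7 is odd, so RS.
Chart row 1 tiled across columns 1-16: P K K K P P K K K P P K K K P P
RS row: no reversal, no swap; stitch n worked = column n.
Stitch 15 in working order -> P

Result:
P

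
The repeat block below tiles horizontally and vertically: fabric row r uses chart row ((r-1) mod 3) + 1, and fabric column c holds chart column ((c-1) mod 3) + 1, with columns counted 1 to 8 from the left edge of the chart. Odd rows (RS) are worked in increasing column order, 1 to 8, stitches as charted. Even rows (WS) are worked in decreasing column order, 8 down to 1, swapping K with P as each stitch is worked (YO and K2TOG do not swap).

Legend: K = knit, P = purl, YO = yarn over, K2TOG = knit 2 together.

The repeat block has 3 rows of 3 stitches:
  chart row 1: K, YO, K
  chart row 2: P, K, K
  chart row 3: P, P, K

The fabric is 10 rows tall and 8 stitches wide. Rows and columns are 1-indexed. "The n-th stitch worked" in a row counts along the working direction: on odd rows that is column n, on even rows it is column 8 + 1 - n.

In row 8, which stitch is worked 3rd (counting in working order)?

Stitch:
P

Derivation:
Row 8: (8-1) mod 3 = 1, so use chart row 2. Even row -> WS.
Chart row 2 tiled across columns 1-8: P K K P K K P K
Wrong side: read the tiled row from column 8 down to 1 and exchange K with P (leave YO, K2TOG).
Row 8 as worked: P K P P K P P K
The 3rd stitch worked is P.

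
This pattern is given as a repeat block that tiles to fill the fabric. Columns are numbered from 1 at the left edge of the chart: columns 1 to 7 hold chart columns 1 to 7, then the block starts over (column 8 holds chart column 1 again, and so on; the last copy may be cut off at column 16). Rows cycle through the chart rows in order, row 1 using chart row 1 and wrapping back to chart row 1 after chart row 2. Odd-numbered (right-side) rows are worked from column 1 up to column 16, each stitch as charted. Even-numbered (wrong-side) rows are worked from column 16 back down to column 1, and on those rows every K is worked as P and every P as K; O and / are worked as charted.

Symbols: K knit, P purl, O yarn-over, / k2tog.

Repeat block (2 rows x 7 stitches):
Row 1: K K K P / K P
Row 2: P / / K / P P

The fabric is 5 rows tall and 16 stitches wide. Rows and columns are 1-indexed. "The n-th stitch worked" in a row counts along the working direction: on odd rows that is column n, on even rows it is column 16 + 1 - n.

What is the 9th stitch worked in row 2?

== STITCH ==
K

Derivation:
Row 2: (2-1) mod 2 = 1, so use chart row 2. Even row -> WS.
Chart row 2 tiled across columns 1-16: P / / K / P P P / / K / P P P /
WS row: flip the tiled sequence (start at column 16) and apply K<->P; O and / stay.
Row 2 as worked: / K K K / P / / K K K / P / / K
Stitch 9 in working order -> K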